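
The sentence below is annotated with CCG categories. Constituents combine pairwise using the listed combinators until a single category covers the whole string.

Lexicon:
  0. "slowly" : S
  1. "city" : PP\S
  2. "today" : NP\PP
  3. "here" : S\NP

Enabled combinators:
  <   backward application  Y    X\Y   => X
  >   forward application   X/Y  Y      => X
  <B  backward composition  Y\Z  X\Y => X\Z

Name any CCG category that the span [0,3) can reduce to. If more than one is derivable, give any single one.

NP

[0,4] S   <
  [0,3] NP   <
    [0,2] PP   <
      [0,1] "slowly" : S
      [1,2] "city" : PP\S
    [2,3] "today" : NP\PP
  [3,4] "here" : S\NP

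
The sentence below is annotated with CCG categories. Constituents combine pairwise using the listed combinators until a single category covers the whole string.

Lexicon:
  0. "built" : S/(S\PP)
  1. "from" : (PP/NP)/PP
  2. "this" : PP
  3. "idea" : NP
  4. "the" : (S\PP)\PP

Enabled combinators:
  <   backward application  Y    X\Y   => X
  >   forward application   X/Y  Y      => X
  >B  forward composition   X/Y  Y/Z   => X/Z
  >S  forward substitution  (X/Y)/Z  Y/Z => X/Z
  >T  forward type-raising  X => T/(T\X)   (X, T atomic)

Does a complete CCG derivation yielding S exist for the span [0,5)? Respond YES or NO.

YES

[0,5] S   >
  [0,1] "built" : S/(S\PP)
  [1,5] S\PP   <
    [1,4] PP   >
      [1,3] PP/NP   >
        [1,2] "from" : (PP/NP)/PP
        [2,3] "this" : PP
      [3,4] "idea" : NP
    [4,5] "the" : (S\PP)\PP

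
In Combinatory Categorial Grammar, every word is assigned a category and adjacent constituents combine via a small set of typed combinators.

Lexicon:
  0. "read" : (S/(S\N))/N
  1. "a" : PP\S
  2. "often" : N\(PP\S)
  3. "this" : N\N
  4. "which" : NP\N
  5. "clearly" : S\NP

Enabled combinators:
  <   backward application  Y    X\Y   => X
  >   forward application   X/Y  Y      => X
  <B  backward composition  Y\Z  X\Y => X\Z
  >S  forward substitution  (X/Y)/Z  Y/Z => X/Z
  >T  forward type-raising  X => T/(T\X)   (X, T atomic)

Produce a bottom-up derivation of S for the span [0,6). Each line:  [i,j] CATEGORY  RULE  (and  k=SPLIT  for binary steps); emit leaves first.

[0,6] S   >
  [0,3] S/(S\N)   >
    [0,1] "read" : (S/(S\N))/N
    [1,3] N   <
      [1,2] "a" : PP\S
      [2,3] "often" : N\(PP\S)
  [3,6] S\N   <B
    [3,5] NP\N   <B
      [3,4] "this" : N\N
      [4,5] "which" : NP\N
    [5,6] "clearly" : S\NP

[0,1] (S/(S\N))/N  lex  "read"
[1,2] PP\S  lex  "a"
[2,3] N\(PP\S)  lex  "often"
[1,3] N  <  k=2
[0,3] S/(S\N)  >  k=1
[3,4] N\N  lex  "this"
[4,5] NP\N  lex  "which"
[3,5] NP\N  <B  k=4
[5,6] S\NP  lex  "clearly"
[3,6] S\N  <B  k=5
[0,6] S  >  k=3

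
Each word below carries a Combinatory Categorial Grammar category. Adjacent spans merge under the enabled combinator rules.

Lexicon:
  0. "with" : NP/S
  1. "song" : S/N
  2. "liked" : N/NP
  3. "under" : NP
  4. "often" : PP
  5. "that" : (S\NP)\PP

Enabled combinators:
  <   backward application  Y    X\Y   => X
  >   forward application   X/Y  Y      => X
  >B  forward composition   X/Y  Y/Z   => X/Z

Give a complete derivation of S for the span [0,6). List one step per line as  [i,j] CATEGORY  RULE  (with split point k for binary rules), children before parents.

[0,6] S   <
  [0,4] NP   >
    [0,1] "with" : NP/S
    [1,4] S   >
      [1,3] S/NP   >B
        [1,2] "song" : S/N
        [2,3] "liked" : N/NP
      [3,4] "under" : NP
  [4,6] S\NP   <
    [4,5] "often" : PP
    [5,6] "that" : (S\NP)\PP

[0,1] NP/S  lex  "with"
[1,2] S/N  lex  "song"
[2,3] N/NP  lex  "liked"
[1,3] S/NP  >B  k=2
[3,4] NP  lex  "under"
[1,4] S  >  k=3
[0,4] NP  >  k=1
[4,5] PP  lex  "often"
[5,6] (S\NP)\PP  lex  "that"
[4,6] S\NP  <  k=5
[0,6] S  <  k=4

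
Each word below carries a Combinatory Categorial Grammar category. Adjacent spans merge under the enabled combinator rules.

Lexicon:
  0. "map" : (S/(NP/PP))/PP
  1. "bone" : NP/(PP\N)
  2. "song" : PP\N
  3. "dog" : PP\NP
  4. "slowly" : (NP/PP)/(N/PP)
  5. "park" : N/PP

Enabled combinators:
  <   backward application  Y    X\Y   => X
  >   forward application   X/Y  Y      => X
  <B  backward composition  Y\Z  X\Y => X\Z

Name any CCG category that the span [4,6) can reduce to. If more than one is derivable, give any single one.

[0,6] S   >
  [0,4] S/(NP/PP)   >
    [0,1] "map" : (S/(NP/PP))/PP
    [1,4] PP   <
      [1,3] NP   >
        [1,2] "bone" : NP/(PP\N)
        [2,3] "song" : PP\N
      [3,4] "dog" : PP\NP
  [4,6] NP/PP   >
    [4,5] "slowly" : (NP/PP)/(N/PP)
    [5,6] "park" : N/PP

NP/PP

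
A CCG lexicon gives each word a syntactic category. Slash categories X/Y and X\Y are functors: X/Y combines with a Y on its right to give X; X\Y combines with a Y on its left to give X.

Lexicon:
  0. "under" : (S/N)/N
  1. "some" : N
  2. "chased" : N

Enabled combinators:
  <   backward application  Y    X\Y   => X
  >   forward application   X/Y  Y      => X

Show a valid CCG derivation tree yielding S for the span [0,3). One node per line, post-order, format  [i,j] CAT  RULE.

[0,3] S   >
  [0,2] S/N   >
    [0,1] "under" : (S/N)/N
    [1,2] "some" : N
  [2,3] "chased" : N

[0,1] (S/N)/N  lex  "under"
[1,2] N  lex  "some"
[0,2] S/N  >  k=1
[2,3] N  lex  "chased"
[0,3] S  >  k=2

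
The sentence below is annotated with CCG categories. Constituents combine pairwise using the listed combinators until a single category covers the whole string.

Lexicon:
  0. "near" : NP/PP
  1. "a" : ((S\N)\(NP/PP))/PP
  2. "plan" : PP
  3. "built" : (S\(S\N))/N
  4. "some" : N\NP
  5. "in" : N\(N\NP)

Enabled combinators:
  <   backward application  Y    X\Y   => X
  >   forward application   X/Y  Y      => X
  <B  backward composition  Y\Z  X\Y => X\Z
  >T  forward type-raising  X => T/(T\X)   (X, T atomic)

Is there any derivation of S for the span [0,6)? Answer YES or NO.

YES

[0,6] S   <
  [0,3] S\N   <
    [0,1] "near" : NP/PP
    [1,3] (S\N)\(NP/PP)   >
      [1,2] "a" : ((S\N)\(NP/PP))/PP
      [2,3] "plan" : PP
  [3,6] S\(S\N)   >
    [3,4] "built" : (S\(S\N))/N
    [4,6] N   <
      [4,5] "some" : N\NP
      [5,6] "in" : N\(N\NP)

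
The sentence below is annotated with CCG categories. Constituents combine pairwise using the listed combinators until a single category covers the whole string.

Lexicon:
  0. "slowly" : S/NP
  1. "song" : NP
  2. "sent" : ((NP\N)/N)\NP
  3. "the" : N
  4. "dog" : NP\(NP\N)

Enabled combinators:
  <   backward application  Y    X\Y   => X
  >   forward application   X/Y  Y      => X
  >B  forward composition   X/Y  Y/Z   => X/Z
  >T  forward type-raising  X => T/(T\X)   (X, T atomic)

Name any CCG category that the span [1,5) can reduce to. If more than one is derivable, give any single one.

[0,5] S   >
  [0,1] "slowly" : S/NP
  [1,5] NP   <
    [1,4] NP\N   >
      [1,3] (NP\N)/N   <
        [1,2] "song" : NP
        [2,3] "sent" : ((NP\N)/N)\NP
      [3,4] "the" : N
    [4,5] "dog" : NP\(NP\N)

NP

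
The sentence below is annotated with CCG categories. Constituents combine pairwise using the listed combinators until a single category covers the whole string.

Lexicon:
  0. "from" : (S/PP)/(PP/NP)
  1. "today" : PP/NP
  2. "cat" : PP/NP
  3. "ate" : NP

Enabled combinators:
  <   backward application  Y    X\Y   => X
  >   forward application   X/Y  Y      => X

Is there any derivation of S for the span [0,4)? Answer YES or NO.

[0,4] S   >
  [0,2] S/PP   >
    [0,1] "from" : (S/PP)/(PP/NP)
    [1,2] "today" : PP/NP
  [2,4] PP   >
    [2,3] "cat" : PP/NP
    [3,4] "ate" : NP

YES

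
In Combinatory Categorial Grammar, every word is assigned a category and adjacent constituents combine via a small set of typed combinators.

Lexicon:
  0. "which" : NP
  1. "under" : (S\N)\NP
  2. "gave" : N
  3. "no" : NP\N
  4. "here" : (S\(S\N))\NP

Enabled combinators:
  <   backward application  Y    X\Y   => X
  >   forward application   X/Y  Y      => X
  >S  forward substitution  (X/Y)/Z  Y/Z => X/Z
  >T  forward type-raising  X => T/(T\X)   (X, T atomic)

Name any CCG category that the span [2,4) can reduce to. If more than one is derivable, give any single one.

[0,5] S   <
  [0,2] S\N   <
    [0,1] "which" : NP
    [1,2] "under" : (S\N)\NP
  [2,5] S\(S\N)   <
    [2,4] NP   <
      [2,3] "gave" : N
      [3,4] "no" : NP\N
    [4,5] "here" : (S\(S\N))\NP

NP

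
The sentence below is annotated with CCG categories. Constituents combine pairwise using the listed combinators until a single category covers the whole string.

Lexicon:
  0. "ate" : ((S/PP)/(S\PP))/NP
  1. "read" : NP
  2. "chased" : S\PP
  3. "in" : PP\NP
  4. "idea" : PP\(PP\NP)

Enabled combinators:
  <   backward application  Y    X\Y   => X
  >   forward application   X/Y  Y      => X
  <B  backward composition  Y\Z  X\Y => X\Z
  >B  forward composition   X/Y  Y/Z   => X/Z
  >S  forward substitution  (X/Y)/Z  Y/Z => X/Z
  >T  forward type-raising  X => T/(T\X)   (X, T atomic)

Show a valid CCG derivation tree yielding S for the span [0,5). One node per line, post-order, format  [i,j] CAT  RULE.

[0,1] ((S/PP)/(S\PP))/NP  lex  "ate"
[1,2] NP  lex  "read"
[0,2] (S/PP)/(S\PP)  >  k=1
[2,3] S\PP  lex  "chased"
[0,3] S/PP  >  k=2
[3,4] PP\NP  lex  "in"
[4,5] PP\(PP\NP)  lex  "idea"
[3,5] PP  <  k=4
[0,5] S  >  k=3

[0,5] S   >
  [0,3] S/PP   >
    [0,2] (S/PP)/(S\PP)   >
      [0,1] "ate" : ((S/PP)/(S\PP))/NP
      [1,2] "read" : NP
    [2,3] "chased" : S\PP
  [3,5] PP   <
    [3,4] "in" : PP\NP
    [4,5] "idea" : PP\(PP\NP)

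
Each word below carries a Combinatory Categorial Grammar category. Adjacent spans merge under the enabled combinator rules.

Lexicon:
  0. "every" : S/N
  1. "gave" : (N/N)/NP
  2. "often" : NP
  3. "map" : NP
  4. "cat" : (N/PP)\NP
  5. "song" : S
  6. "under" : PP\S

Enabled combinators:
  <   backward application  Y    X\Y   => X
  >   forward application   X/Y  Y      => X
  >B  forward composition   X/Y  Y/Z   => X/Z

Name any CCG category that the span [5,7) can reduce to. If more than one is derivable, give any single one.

PP

[0,7] S   >
  [0,3] S/N   >B
    [0,1] "every" : S/N
    [1,3] N/N   >
      [1,2] "gave" : (N/N)/NP
      [2,3] "often" : NP
  [3,7] N   >
    [3,5] N/PP   <
      [3,4] "map" : NP
      [4,5] "cat" : (N/PP)\NP
    [5,7] PP   <
      [5,6] "song" : S
      [6,7] "under" : PP\S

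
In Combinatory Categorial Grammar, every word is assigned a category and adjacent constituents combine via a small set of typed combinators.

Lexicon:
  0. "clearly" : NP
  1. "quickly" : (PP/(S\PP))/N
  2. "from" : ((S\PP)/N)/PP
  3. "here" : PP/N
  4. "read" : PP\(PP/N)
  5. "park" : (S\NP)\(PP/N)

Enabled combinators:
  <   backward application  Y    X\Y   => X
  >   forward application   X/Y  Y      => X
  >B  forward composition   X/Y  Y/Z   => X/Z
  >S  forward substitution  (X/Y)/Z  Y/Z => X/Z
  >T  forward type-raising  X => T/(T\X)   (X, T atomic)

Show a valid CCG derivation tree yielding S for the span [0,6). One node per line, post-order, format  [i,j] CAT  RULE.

[0,6] S   <
  [0,1] "clearly" : NP
  [1,6] S\NP   <
    [1,5] PP/N   >S
      [1,2] "quickly" : (PP/(S\PP))/N
      [2,5] (S\PP)/N   >
        [2,3] "from" : ((S\PP)/N)/PP
        [3,5] PP   <
          [3,4] "here" : PP/N
          [4,5] "read" : PP\(PP/N)
    [5,6] "park" : (S\NP)\(PP/N)

[0,1] NP  lex  "clearly"
[1,2] (PP/(S\PP))/N  lex  "quickly"
[2,3] ((S\PP)/N)/PP  lex  "from"
[3,4] PP/N  lex  "here"
[4,5] PP\(PP/N)  lex  "read"
[3,5] PP  <  k=4
[2,5] (S\PP)/N  >  k=3
[1,5] PP/N  >S  k=2
[5,6] (S\NP)\(PP/N)  lex  "park"
[1,6] S\NP  <  k=5
[0,6] S  <  k=1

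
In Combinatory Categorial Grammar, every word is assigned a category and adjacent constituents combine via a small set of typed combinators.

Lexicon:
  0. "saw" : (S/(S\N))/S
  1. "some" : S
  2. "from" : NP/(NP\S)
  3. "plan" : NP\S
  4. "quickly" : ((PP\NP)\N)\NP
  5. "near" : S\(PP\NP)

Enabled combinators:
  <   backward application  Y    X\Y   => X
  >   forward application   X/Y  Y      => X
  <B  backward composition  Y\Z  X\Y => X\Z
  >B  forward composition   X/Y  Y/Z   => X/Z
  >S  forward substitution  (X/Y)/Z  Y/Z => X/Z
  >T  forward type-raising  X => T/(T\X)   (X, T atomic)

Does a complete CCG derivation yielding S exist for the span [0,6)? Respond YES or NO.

[0,6] S   >
  [0,2] S/(S\N)   >
    [0,1] "saw" : (S/(S\N))/S
    [1,2] "some" : S
  [2,6] S\N   <B
    [2,5] (PP\NP)\N   <
      [2,4] NP   >
        [2,3] "from" : NP/(NP\S)
        [3,4] "plan" : NP\S
      [4,5] "quickly" : ((PP\NP)\N)\NP
    [5,6] "near" : S\(PP\NP)

YES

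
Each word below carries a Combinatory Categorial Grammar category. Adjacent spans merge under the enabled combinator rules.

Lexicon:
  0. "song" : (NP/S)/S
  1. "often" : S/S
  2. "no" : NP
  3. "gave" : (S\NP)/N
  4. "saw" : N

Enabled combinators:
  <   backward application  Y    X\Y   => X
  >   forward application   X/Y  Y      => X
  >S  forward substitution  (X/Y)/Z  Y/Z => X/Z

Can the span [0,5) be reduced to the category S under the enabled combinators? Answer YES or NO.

(NP/S)/S S/S NP (S\NP)/N N
CKY chart[0,5] = {NP, NP/S}; S ∉ chart

NO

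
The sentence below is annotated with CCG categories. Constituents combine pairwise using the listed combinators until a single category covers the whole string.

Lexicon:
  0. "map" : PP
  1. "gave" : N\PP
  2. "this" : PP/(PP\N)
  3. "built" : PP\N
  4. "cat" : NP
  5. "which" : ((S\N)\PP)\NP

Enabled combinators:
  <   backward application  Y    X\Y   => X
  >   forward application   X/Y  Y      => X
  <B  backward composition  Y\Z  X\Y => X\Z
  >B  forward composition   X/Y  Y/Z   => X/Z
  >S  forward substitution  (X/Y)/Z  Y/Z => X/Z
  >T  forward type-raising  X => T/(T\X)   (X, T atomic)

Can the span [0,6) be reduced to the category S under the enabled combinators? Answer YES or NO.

[0,6] S   <
  [0,2] N   >
    [0,1] N/(N\PP)   >T
      [0,1] "map" : PP
    [1,2] "gave" : N\PP
  [2,6] S\N   <
    [2,4] PP   >
      [2,3] "this" : PP/(PP\N)
      [3,4] "built" : PP\N
    [4,6] (S\N)\PP   <
      [4,5] "cat" : NP
      [5,6] "which" : ((S\N)\PP)\NP

YES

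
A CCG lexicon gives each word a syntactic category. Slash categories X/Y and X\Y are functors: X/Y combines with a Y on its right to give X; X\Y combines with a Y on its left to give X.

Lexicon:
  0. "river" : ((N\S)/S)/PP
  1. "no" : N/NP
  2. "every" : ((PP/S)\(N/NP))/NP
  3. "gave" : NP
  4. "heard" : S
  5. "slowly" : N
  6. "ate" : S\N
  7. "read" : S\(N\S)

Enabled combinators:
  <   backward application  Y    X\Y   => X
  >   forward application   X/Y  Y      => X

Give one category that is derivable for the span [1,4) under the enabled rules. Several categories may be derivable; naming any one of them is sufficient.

PP/S

[0,8] S   <
  [0,7] N\S   >
    [0,5] (N\S)/S   >
      [0,1] "river" : ((N\S)/S)/PP
      [1,5] PP   >
        [1,4] PP/S   <
          [1,2] "no" : N/NP
          [2,4] (PP/S)\(N/NP)   >
            [2,3] "every" : ((PP/S)\(N/NP))/NP
            [3,4] "gave" : NP
        [4,5] "heard" : S
    [5,7] S   <
      [5,6] "slowly" : N
      [6,7] "ate" : S\N
  [7,8] "read" : S\(N\S)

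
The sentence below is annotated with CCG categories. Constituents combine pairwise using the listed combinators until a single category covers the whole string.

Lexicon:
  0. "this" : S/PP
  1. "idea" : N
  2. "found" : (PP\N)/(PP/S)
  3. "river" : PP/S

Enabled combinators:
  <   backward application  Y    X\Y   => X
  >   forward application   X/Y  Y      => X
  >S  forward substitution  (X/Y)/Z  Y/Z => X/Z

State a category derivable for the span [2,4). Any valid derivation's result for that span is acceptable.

PP\N

[0,4] S   >
  [0,1] "this" : S/PP
  [1,4] PP   <
    [1,2] "idea" : N
    [2,4] PP\N   >
      [2,3] "found" : (PP\N)/(PP/S)
      [3,4] "river" : PP/S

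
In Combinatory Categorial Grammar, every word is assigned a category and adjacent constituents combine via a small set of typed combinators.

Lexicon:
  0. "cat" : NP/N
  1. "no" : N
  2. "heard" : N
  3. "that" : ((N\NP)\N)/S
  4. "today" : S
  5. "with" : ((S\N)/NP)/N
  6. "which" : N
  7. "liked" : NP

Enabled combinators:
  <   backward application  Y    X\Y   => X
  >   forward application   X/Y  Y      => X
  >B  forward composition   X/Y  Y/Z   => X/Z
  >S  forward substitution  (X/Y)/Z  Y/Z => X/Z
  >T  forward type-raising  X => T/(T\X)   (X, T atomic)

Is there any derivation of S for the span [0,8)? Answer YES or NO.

YES

[0,8] S   <
  [0,5] N   <
    [0,2] NP   >
      [0,1] "cat" : NP/N
      [1,2] "no" : N
    [2,5] N\NP   <
      [2,3] "heard" : N
      [3,5] (N\NP)\N   >
        [3,4] "that" : ((N\NP)\N)/S
        [4,5] "today" : S
  [5,8] S\N   >
    [5,7] (S\N)/NP   >
      [5,6] "with" : ((S\N)/NP)/N
      [6,7] "which" : N
    [7,8] "liked" : NP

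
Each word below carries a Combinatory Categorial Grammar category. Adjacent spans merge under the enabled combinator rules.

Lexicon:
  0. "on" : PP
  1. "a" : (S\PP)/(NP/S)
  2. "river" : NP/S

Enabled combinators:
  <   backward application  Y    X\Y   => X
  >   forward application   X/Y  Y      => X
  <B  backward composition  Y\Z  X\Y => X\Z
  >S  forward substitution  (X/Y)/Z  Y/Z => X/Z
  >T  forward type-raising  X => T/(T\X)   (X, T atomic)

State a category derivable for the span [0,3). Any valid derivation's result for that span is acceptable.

S

[0,3] S   <
  [0,1] "on" : PP
  [1,3] S\PP   >
    [1,2] "a" : (S\PP)/(NP/S)
    [2,3] "river" : NP/S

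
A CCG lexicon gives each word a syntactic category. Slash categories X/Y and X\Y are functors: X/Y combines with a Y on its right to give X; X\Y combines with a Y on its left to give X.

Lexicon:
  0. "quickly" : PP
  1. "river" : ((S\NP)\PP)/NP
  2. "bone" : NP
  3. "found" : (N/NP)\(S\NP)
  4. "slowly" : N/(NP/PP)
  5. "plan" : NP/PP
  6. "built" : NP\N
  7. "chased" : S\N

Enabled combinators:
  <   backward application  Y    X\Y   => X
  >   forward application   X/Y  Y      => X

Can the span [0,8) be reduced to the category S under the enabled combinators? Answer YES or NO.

YES

[0,8] S   <
  [0,7] N   >
    [0,4] N/NP   <
      [0,3] S\NP   <
        [0,1] "quickly" : PP
        [1,3] (S\NP)\PP   >
          [1,2] "river" : ((S\NP)\PP)/NP
          [2,3] "bone" : NP
      [3,4] "found" : (N/NP)\(S\NP)
    [4,7] NP   <
      [4,6] N   >
        [4,5] "slowly" : N/(NP/PP)
        [5,6] "plan" : NP/PP
      [6,7] "built" : NP\N
  [7,8] "chased" : S\N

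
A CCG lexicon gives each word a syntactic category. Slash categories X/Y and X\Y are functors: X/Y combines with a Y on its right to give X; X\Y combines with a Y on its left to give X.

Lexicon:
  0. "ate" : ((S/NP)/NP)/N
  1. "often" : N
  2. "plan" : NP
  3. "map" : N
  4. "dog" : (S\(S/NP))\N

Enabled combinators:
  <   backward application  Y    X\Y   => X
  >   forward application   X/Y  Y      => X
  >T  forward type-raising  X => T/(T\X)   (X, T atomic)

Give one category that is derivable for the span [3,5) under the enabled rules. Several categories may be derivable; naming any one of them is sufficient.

[0,5] S   <
  [0,3] S/NP   >
    [0,2] (S/NP)/NP   >
      [0,1] "ate" : ((S/NP)/NP)/N
      [1,2] "often" : N
    [2,3] "plan" : NP
  [3,5] S\(S/NP)   <
    [3,4] "map" : N
    [4,5] "dog" : (S\(S/NP))\N

S\(S/NP)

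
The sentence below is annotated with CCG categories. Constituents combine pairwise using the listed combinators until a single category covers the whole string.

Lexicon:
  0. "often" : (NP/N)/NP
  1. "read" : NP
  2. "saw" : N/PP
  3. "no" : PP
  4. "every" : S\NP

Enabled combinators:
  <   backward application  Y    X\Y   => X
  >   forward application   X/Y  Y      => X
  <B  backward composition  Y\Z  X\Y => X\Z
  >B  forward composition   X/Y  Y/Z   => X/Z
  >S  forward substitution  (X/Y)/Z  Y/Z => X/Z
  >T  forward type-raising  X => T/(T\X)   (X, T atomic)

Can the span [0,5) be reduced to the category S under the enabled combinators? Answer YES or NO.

[0,5] S   <
  [0,4] NP   >
    [0,3] NP/PP   >B
      [0,2] NP/N   >
        [0,1] "often" : (NP/N)/NP
        [1,2] "read" : NP
      [2,3] "saw" : N/PP
    [3,4] "no" : PP
  [4,5] "every" : S\NP

YES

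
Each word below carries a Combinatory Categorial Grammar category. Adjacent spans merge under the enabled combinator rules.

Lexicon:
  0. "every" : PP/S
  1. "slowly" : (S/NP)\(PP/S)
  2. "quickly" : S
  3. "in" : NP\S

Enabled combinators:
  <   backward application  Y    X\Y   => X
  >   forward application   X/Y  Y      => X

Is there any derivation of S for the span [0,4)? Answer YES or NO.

[0,4] S   >
  [0,2] S/NP   <
    [0,1] "every" : PP/S
    [1,2] "slowly" : (S/NP)\(PP/S)
  [2,4] NP   <
    [2,3] "quickly" : S
    [3,4] "in" : NP\S

YES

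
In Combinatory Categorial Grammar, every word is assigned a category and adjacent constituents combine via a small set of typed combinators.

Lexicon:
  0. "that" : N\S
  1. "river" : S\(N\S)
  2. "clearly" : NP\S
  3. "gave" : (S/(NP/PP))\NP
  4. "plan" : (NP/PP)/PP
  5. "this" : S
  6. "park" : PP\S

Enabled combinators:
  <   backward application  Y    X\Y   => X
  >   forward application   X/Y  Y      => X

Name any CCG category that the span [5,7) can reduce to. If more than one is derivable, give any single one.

PP

[0,7] S   >
  [0,4] S/(NP/PP)   <
    [0,3] NP   <
      [0,2] S   <
        [0,1] "that" : N\S
        [1,2] "river" : S\(N\S)
      [2,3] "clearly" : NP\S
    [3,4] "gave" : (S/(NP/PP))\NP
  [4,7] NP/PP   >
    [4,5] "plan" : (NP/PP)/PP
    [5,7] PP   <
      [5,6] "this" : S
      [6,7] "park" : PP\S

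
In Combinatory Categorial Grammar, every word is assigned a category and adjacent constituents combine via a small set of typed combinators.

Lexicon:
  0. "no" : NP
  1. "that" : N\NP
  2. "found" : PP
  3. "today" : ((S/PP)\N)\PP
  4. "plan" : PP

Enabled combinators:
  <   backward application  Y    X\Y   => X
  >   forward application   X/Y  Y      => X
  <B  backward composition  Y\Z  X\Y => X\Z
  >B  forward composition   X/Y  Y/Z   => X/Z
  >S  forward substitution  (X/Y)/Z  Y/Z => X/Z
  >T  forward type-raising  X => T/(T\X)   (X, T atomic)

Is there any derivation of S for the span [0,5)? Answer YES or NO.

YES

[0,5] S   >
  [0,4] S/PP   <
    [0,2] N   <
      [0,1] "no" : NP
      [1,2] "that" : N\NP
    [2,4] (S/PP)\N   <
      [2,3] "found" : PP
      [3,4] "today" : ((S/PP)\N)\PP
  [4,5] "plan" : PP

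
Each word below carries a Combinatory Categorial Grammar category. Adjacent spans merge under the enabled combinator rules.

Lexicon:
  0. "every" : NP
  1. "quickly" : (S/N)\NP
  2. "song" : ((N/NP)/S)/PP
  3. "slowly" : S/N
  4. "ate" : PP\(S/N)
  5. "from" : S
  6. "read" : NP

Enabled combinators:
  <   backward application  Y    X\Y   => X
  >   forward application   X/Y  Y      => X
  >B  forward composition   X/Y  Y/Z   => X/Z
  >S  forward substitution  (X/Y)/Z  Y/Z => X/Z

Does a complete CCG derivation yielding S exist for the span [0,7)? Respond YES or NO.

[0,7] S   >
  [0,2] S/N   <
    [0,1] "every" : NP
    [1,2] "quickly" : (S/N)\NP
  [2,7] N   >
    [2,6] N/NP   >
      [2,5] (N/NP)/S   >
        [2,3] "song" : ((N/NP)/S)/PP
        [3,5] PP   <
          [3,4] "slowly" : S/N
          [4,5] "ate" : PP\(S/N)
      [5,6] "from" : S
    [6,7] "read" : NP

YES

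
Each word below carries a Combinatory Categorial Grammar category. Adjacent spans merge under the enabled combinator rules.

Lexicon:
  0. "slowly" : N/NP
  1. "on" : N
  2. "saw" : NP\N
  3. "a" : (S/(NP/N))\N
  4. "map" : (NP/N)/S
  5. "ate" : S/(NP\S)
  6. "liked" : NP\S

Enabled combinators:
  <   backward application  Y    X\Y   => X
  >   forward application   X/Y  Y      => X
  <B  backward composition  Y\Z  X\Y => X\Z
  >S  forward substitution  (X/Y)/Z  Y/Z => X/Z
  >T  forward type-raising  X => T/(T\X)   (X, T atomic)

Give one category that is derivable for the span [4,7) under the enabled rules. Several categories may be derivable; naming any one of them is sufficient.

[0,7] S   >
  [0,4] S/(NP/N)   <
    [0,3] N   >
      [0,1] "slowly" : N/NP
      [1,3] NP   <
        [1,2] "on" : N
        [2,3] "saw" : NP\N
    [3,4] "a" : (S/(NP/N))\N
  [4,7] NP/N   >
    [4,5] "map" : (NP/N)/S
    [5,7] S   >
      [5,6] "ate" : S/(NP\S)
      [6,7] "liked" : NP\S

NP/N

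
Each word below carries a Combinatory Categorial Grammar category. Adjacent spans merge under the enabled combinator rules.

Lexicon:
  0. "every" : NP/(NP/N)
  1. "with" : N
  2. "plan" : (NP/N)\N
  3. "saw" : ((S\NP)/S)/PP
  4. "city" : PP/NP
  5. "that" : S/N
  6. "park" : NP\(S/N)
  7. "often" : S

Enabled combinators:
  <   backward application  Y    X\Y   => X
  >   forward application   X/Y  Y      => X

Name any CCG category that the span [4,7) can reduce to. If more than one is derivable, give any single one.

PP

[0,8] S   <
  [0,3] NP   >
    [0,1] "every" : NP/(NP/N)
    [1,3] NP/N   <
      [1,2] "with" : N
      [2,3] "plan" : (NP/N)\N
  [3,8] S\NP   >
    [3,7] (S\NP)/S   >
      [3,4] "saw" : ((S\NP)/S)/PP
      [4,7] PP   >
        [4,5] "city" : PP/NP
        [5,7] NP   <
          [5,6] "that" : S/N
          [6,7] "park" : NP\(S/N)
    [7,8] "often" : S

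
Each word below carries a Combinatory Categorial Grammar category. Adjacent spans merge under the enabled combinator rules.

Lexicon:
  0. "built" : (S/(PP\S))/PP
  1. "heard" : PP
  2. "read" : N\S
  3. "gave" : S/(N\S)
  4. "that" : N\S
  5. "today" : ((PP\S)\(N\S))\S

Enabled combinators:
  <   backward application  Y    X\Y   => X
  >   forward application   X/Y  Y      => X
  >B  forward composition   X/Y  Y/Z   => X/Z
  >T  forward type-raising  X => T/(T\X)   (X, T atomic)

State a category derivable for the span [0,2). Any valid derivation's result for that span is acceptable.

[0,6] S   >
  [0,2] S/(PP\S)   >
    [0,1] "built" : (S/(PP\S))/PP
    [1,2] "heard" : PP
  [2,6] PP\S   <
    [2,3] "read" : N\S
    [3,6] (PP\S)\(N\S)   <
      [3,5] S   >
        [3,4] "gave" : S/(N\S)
        [4,5] "that" : N\S
      [5,6] "today" : ((PP\S)\(N\S))\S

S/(PP\S)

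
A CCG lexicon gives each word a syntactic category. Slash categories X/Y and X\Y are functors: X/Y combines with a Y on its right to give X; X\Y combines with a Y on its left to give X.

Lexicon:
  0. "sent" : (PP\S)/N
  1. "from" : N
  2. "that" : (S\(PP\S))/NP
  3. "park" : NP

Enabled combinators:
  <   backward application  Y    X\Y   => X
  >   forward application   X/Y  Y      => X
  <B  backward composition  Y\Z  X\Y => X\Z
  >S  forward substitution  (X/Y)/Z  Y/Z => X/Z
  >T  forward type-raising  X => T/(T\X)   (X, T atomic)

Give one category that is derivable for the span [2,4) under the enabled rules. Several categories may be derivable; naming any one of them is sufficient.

S\(PP\S)

[0,4] S   <
  [0,2] PP\S   >
    [0,1] "sent" : (PP\S)/N
    [1,2] "from" : N
  [2,4] S\(PP\S)   >
    [2,3] "that" : (S\(PP\S))/NP
    [3,4] "park" : NP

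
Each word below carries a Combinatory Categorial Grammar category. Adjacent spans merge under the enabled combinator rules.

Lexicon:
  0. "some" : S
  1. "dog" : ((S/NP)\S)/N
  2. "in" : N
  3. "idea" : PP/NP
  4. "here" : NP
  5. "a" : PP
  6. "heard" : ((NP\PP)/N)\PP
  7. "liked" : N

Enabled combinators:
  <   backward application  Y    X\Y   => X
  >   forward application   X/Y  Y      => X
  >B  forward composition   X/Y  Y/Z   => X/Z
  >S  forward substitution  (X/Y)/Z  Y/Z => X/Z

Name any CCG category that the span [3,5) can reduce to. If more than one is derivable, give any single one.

[0,8] S   >
  [0,3] S/NP   <
    [0,1] "some" : S
    [1,3] (S/NP)\S   >
      [1,2] "dog" : ((S/NP)\S)/N
      [2,3] "in" : N
  [3,8] NP   <
    [3,5] PP   >
      [3,4] "idea" : PP/NP
      [4,5] "here" : NP
    [5,8] NP\PP   >
      [5,7] (NP\PP)/N   <
        [5,6] "a" : PP
        [6,7] "heard" : ((NP\PP)/N)\PP
      [7,8] "liked" : N

PP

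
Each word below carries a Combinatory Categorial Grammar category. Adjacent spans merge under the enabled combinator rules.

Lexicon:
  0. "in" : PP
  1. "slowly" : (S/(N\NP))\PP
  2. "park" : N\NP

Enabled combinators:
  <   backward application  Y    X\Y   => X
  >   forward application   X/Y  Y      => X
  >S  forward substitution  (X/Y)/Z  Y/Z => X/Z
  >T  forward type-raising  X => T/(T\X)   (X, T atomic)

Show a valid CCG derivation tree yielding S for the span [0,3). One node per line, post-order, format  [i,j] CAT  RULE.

[0,3] S   >
  [0,2] S/(N\NP)   <
    [0,1] "in" : PP
    [1,2] "slowly" : (S/(N\NP))\PP
  [2,3] "park" : N\NP

[0,1] PP  lex  "in"
[1,2] (S/(N\NP))\PP  lex  "slowly"
[0,2] S/(N\NP)  <  k=1
[2,3] N\NP  lex  "park"
[0,3] S  >  k=2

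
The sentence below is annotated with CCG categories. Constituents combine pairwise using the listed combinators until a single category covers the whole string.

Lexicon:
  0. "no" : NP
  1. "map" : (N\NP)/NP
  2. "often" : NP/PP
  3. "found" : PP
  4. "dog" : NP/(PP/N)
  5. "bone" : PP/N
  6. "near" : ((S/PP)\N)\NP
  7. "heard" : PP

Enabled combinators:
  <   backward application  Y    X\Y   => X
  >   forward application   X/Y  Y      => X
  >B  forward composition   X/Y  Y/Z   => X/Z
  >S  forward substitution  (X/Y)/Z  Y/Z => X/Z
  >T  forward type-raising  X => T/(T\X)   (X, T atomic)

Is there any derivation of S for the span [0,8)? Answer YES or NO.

[0,8] S   >
  [0,7] S/PP   <
    [0,4] N   <
      [0,1] "no" : NP
      [1,4] N\NP   >
        [1,2] "map" : (N\NP)/NP
        [2,4] NP   >
          [2,3] "often" : NP/PP
          [3,4] "found" : PP
    [4,7] (S/PP)\N   <
      [4,6] NP   >
        [4,5] "dog" : NP/(PP/N)
        [5,6] "bone" : PP/N
      [6,7] "near" : ((S/PP)\N)\NP
  [7,8] "heard" : PP

YES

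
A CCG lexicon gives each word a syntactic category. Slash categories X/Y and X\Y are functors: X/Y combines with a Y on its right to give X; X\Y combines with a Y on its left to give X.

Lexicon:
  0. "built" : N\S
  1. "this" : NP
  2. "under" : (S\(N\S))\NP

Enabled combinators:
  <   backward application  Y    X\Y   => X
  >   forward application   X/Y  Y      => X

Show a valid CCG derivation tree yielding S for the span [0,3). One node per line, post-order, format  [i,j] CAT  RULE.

[0,3] S   <
  [0,1] "built" : N\S
  [1,3] S\(N\S)   <
    [1,2] "this" : NP
    [2,3] "under" : (S\(N\S))\NP

[0,1] N\S  lex  "built"
[1,2] NP  lex  "this"
[2,3] (S\(N\S))\NP  lex  "under"
[1,3] S\(N\S)  <  k=2
[0,3] S  <  k=1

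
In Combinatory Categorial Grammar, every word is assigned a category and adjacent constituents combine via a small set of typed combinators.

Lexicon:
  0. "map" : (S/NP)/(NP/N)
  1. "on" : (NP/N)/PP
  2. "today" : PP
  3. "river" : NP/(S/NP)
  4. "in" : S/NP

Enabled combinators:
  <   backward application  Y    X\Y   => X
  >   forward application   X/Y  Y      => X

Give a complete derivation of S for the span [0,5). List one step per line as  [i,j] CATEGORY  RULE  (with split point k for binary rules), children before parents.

[0,5] S   >
  [0,3] S/NP   >
    [0,1] "map" : (S/NP)/(NP/N)
    [1,3] NP/N   >
      [1,2] "on" : (NP/N)/PP
      [2,3] "today" : PP
  [3,5] NP   >
    [3,4] "river" : NP/(S/NP)
    [4,5] "in" : S/NP

[0,1] (S/NP)/(NP/N)  lex  "map"
[1,2] (NP/N)/PP  lex  "on"
[2,3] PP  lex  "today"
[1,3] NP/N  >  k=2
[0,3] S/NP  >  k=1
[3,4] NP/(S/NP)  lex  "river"
[4,5] S/NP  lex  "in"
[3,5] NP  >  k=4
[0,5] S  >  k=3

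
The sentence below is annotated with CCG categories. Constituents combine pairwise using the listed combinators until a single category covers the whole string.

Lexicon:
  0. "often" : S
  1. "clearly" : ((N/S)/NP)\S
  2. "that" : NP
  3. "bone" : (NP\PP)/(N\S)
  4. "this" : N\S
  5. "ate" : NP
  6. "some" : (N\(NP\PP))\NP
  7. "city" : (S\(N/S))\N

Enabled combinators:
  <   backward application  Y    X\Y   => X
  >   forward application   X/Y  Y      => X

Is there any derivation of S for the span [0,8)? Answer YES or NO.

[0,8] S   <
  [0,3] N/S   >
    [0,2] (N/S)/NP   <
      [0,1] "often" : S
      [1,2] "clearly" : ((N/S)/NP)\S
    [2,3] "that" : NP
  [3,8] S\(N/S)   <
    [3,7] N   <
      [3,5] NP\PP   >
        [3,4] "bone" : (NP\PP)/(N\S)
        [4,5] "this" : N\S
      [5,7] N\(NP\PP)   <
        [5,6] "ate" : NP
        [6,7] "some" : (N\(NP\PP))\NP
    [7,8] "city" : (S\(N/S))\N

YES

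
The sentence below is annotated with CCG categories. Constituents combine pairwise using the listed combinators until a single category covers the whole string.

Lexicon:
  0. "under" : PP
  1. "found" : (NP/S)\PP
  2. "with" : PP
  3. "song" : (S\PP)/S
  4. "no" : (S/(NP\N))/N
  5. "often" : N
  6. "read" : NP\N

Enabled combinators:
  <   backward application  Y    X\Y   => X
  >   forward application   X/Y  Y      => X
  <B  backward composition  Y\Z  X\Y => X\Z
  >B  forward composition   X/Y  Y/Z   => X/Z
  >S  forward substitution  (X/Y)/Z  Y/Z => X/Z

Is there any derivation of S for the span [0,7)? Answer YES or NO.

NO

PP (NP/S)\PP PP (S\PP)/S (S/(NP\N))/N N NP\N
CKY chart[0,7] = {NP}; S ∉ chart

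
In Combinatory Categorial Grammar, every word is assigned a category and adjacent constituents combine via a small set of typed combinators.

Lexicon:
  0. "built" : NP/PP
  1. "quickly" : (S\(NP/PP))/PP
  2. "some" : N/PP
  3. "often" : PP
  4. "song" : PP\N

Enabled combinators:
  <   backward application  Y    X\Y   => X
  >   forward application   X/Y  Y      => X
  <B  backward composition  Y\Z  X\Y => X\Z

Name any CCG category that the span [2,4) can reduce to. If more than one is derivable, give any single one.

N

[0,5] S   <
  [0,1] "built" : NP/PP
  [1,5] S\(NP/PP)   >
    [1,2] "quickly" : (S\(NP/PP))/PP
    [2,5] PP   <
      [2,4] N   >
        [2,3] "some" : N/PP
        [3,4] "often" : PP
      [4,5] "song" : PP\N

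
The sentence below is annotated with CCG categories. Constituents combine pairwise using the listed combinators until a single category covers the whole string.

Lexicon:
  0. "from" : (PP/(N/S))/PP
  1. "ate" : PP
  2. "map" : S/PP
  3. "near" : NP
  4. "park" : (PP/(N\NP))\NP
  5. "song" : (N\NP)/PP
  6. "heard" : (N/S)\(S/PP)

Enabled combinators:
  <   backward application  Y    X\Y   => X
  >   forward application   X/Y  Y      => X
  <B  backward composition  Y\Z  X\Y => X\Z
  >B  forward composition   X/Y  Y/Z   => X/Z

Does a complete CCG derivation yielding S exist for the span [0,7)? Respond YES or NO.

NO

(PP/(N/S))/PP PP S/PP NP (PP/(N\NP))\NP (N\NP)/PP (N/S)\(S/PP)
CKY chart[0,7] = {PP}; S ∉ chart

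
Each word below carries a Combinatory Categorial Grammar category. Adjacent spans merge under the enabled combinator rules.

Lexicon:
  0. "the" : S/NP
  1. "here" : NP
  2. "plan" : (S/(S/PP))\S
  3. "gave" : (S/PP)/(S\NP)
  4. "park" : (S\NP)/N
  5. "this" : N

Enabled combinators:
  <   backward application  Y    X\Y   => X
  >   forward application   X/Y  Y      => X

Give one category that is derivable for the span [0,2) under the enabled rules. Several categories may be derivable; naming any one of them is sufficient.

S

[0,6] S   >
  [0,3] S/(S/PP)   <
    [0,2] S   >
      [0,1] "the" : S/NP
      [1,2] "here" : NP
    [2,3] "plan" : (S/(S/PP))\S
  [3,6] S/PP   >
    [3,4] "gave" : (S/PP)/(S\NP)
    [4,6] S\NP   >
      [4,5] "park" : (S\NP)/N
      [5,6] "this" : N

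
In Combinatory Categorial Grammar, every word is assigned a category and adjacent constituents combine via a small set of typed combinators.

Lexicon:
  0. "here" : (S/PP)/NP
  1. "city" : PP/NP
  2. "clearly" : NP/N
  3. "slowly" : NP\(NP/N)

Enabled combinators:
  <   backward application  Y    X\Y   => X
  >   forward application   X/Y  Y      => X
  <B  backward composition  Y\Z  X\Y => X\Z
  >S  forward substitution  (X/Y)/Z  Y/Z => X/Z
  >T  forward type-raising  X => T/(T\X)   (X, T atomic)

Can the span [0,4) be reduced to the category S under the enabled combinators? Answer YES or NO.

[0,4] S   >
  [0,2] S/NP   >S
    [0,1] "here" : (S/PP)/NP
    [1,2] "city" : PP/NP
  [2,4] NP   <
    [2,3] "clearly" : NP/N
    [3,4] "slowly" : NP\(NP/N)

YES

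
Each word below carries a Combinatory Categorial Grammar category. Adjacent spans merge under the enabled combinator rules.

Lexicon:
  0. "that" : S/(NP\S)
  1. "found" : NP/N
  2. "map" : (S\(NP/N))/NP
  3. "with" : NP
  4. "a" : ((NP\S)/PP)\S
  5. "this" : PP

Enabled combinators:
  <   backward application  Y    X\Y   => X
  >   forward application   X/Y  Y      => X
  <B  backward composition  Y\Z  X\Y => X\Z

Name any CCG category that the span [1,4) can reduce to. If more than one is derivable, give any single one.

S

[0,6] S   >
  [0,1] "that" : S/(NP\S)
  [1,6] NP\S   >
    [1,5] (NP\S)/PP   <
      [1,4] S   <
        [1,2] "found" : NP/N
        [2,4] S\(NP/N)   >
          [2,3] "map" : (S\(NP/N))/NP
          [3,4] "with" : NP
      [4,5] "a" : ((NP\S)/PP)\S
    [5,6] "this" : PP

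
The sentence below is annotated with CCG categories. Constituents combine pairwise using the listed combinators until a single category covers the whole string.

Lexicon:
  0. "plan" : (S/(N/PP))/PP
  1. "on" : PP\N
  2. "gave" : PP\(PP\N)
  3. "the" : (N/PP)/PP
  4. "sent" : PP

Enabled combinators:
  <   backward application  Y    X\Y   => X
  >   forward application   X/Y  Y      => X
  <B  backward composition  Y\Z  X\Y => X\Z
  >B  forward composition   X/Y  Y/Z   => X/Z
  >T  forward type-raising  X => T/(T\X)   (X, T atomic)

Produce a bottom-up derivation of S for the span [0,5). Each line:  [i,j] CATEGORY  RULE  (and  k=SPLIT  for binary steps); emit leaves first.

[0,1] (S/(N/PP))/PP  lex  "plan"
[1,2] PP\N  lex  "on"
[2,3] PP\(PP\N)  lex  "gave"
[1,3] PP  <  k=2
[0,3] S/(N/PP)  >  k=1
[3,4] (N/PP)/PP  lex  "the"
[4,5] PP  lex  "sent"
[3,5] N/PP  >  k=4
[0,5] S  >  k=3

[0,5] S   >
  [0,3] S/(N/PP)   >
    [0,1] "plan" : (S/(N/PP))/PP
    [1,3] PP   <
      [1,2] "on" : PP\N
      [2,3] "gave" : PP\(PP\N)
  [3,5] N/PP   >
    [3,4] "the" : (N/PP)/PP
    [4,5] "sent" : PP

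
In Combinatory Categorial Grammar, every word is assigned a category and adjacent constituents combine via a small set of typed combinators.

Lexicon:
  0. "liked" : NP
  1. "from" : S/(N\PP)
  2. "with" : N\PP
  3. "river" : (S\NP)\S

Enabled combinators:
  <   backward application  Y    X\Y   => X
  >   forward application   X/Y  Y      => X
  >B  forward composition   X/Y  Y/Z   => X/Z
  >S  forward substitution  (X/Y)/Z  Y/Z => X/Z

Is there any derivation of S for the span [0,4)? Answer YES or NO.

YES

[0,4] S   <
  [0,1] "liked" : NP
  [1,4] S\NP   <
    [1,3] S   >
      [1,2] "from" : S/(N\PP)
      [2,3] "with" : N\PP
    [3,4] "river" : (S\NP)\S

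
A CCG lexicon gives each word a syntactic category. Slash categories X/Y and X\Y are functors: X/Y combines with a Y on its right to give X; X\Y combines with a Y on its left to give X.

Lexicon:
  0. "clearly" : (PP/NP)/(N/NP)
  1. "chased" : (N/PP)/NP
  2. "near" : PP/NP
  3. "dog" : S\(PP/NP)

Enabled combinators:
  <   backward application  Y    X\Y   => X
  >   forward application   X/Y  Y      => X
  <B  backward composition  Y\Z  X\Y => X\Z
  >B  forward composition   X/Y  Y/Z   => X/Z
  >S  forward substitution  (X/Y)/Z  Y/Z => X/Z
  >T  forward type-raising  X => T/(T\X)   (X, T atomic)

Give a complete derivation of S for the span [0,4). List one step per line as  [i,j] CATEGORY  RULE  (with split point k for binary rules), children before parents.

[0,4] S   <
  [0,3] PP/NP   >
    [0,1] "clearly" : (PP/NP)/(N/NP)
    [1,3] N/NP   >S
      [1,2] "chased" : (N/PP)/NP
      [2,3] "near" : PP/NP
  [3,4] "dog" : S\(PP/NP)

[0,1] (PP/NP)/(N/NP)  lex  "clearly"
[1,2] (N/PP)/NP  lex  "chased"
[2,3] PP/NP  lex  "near"
[1,3] N/NP  >S  k=2
[0,3] PP/NP  >  k=1
[3,4] S\(PP/NP)  lex  "dog"
[0,4] S  <  k=3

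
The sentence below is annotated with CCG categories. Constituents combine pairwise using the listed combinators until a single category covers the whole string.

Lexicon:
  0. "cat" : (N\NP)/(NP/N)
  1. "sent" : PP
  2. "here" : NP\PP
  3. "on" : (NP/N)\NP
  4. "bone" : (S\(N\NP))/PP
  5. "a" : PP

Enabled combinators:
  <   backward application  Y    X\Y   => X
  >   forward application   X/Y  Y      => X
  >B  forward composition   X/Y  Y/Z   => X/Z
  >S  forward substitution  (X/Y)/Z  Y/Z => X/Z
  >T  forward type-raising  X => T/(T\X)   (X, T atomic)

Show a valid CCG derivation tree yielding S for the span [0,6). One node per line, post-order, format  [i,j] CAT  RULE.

[0,6] S   <
  [0,4] N\NP   >
    [0,1] "cat" : (N\NP)/(NP/N)
    [1,4] NP/N   <
      [1,3] NP   >
        [1,2] NP/(NP\PP)   >T
          [1,2] "sent" : PP
        [2,3] "here" : NP\PP
      [3,4] "on" : (NP/N)\NP
  [4,6] S\(N\NP)   >
    [4,5] "bone" : (S\(N\NP))/PP
    [5,6] "a" : PP

[0,1] (N\NP)/(NP/N)  lex  "cat"
[1,2] PP  lex  "sent"
[1,2] NP/(NP\PP)  >T
[2,3] NP\PP  lex  "here"
[1,3] NP  >  k=2
[3,4] (NP/N)\NP  lex  "on"
[1,4] NP/N  <  k=3
[0,4] N\NP  >  k=1
[4,5] (S\(N\NP))/PP  lex  "bone"
[5,6] PP  lex  "a"
[4,6] S\(N\NP)  >  k=5
[0,6] S  <  k=4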